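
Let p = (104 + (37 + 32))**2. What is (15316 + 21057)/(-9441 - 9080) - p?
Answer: -554351382/18521 ≈ -29931.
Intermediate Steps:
p = 29929 (p = (104 + 69)**2 = 173**2 = 29929)
(15316 + 21057)/(-9441 - 9080) - p = (15316 + 21057)/(-9441 - 9080) - 1*29929 = 36373/(-18521) - 29929 = 36373*(-1/18521) - 29929 = -36373/18521 - 29929 = -554351382/18521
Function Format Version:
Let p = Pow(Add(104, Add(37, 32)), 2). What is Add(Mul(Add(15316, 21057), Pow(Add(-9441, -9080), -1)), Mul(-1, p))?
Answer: Rational(-554351382, 18521) ≈ -29931.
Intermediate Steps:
p = 29929 (p = Pow(Add(104, 69), 2) = Pow(173, 2) = 29929)
Add(Mul(Add(15316, 21057), Pow(Add(-9441, -9080), -1)), Mul(-1, p)) = Add(Mul(Add(15316, 21057), Pow(Add(-9441, -9080), -1)), Mul(-1, 29929)) = Add(Mul(36373, Pow(-18521, -1)), -29929) = Add(Mul(36373, Rational(-1, 18521)), -29929) = Add(Rational(-36373, 18521), -29929) = Rational(-554351382, 18521)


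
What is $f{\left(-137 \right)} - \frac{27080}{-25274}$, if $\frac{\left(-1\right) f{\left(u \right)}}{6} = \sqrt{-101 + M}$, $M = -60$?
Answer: $\frac{13540}{12637} - 6 i \sqrt{161} \approx 1.0715 - 76.131 i$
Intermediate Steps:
$f{\left(u \right)} = - 6 i \sqrt{161}$ ($f{\left(u \right)} = - 6 \sqrt{-101 - 60} = - 6 \sqrt{-161} = - 6 i \sqrt{161}$)
$f{\left(-137 \right)} - \frac{27080}{-25274} = - 6 i \sqrt{161} - \frac{27080}{-25274} = - 6 i \sqrt{161} - 27080 \left(- \frac{1}{25274}\right) = - 6 i \sqrt{161} - - \frac{13540}{12637} = - 6 i \sqrt{161} + \frac{13540}{12637} = \frac{13540}{12637} - 6 i \sqrt{161}$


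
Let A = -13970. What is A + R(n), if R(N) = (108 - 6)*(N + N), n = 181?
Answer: 22954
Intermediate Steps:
R(N) = 204*N (R(N) = 102*(2*N) = 204*N)
A + R(n) = -13970 + 204*181 = -13970 + 36924 = 22954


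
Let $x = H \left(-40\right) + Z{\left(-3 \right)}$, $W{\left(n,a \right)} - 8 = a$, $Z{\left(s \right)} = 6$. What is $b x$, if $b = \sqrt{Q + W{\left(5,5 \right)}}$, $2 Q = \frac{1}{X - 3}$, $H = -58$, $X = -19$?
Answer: $\frac{1163 \sqrt{6281}}{11} \approx 8379.2$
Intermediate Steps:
$W{\left(n,a \right)} = 8 + a$
$Q = - \frac{1}{44}$ ($Q = \frac{1}{2 \left(-19 - 3\right)} = \frac{1}{2 \left(-22\right)} = \frac{1}{2} \left(- \frac{1}{22}\right) = - \frac{1}{44} \approx -0.022727$)
$x = 2326$ ($x = \left(-58\right) \left(-40\right) + 6 = 2320 + 6 = 2326$)
$b = \frac{\sqrt{6281}}{22}$ ($b = \sqrt{- \frac{1}{44} + \left(8 + 5\right)} = \sqrt{- \frac{1}{44} + 13} = \sqrt{\frac{571}{44}} = \frac{\sqrt{6281}}{22} \approx 3.6024$)
$b x = \frac{\sqrt{6281}}{22} \cdot 2326 = \frac{1163 \sqrt{6281}}{11}$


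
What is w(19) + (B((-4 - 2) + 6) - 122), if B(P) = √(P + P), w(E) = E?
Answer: -103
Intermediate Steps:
B(P) = √2*√P (B(P) = √(2*P) = √2*√P)
w(19) + (B((-4 - 2) + 6) - 122) = 19 + (√2*√((-4 - 2) + 6) - 122) = 19 + (√2*√(-6 + 6) - 122) = 19 + (√2*√0 - 122) = 19 + (√2*0 - 122) = 19 + (0 - 122) = 19 - 122 = -103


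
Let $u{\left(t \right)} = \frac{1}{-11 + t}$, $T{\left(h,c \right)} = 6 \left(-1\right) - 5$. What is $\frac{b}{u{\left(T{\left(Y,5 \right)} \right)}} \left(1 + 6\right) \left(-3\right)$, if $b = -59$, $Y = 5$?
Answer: $-27258$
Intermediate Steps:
$T{\left(h,c \right)} = -11$ ($T{\left(h,c \right)} = -6 - 5 = -11$)
$\frac{b}{u{\left(T{\left(Y,5 \right)} \right)}} \left(1 + 6\right) \left(-3\right) = - \frac{59}{\frac{1}{-11 - 11}} \left(1 + 6\right) \left(-3\right) = - \frac{59}{\frac{1}{-22}} \cdot 7 \left(-3\right) = - \frac{59}{- \frac{1}{22}} \left(-21\right) = \left(-59\right) \left(-22\right) \left(-21\right) = 1298 \left(-21\right) = -27258$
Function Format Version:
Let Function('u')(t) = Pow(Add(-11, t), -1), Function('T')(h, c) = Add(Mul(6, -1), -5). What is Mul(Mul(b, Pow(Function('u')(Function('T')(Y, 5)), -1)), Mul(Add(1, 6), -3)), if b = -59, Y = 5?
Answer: -27258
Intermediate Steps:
Function('T')(h, c) = -11 (Function('T')(h, c) = Add(-6, -5) = -11)
Mul(Mul(b, Pow(Function('u')(Function('T')(Y, 5)), -1)), Mul(Add(1, 6), -3)) = Mul(Mul(-59, Pow(Pow(Add(-11, -11), -1), -1)), Mul(Add(1, 6), -3)) = Mul(Mul(-59, Pow(Pow(-22, -1), -1)), Mul(7, -3)) = Mul(Mul(-59, Pow(Rational(-1, 22), -1)), -21) = Mul(Mul(-59, -22), -21) = Mul(1298, -21) = -27258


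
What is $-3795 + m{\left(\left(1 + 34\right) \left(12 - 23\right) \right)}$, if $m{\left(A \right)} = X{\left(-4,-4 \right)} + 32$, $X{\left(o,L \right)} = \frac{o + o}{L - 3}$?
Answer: $- \frac{26333}{7} \approx -3761.9$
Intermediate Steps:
$X{\left(o,L \right)} = \frac{2 o}{-3 + L}$
$m{\left(A \right)} = \frac{232}{7}$ ($m{\left(A \right)} = 2 \left(-4\right) \frac{1}{-3 - 4} + 32 = 2 \left(-4\right) \frac{1}{-7} + 32 = 2 \left(-4\right) \left(- \frac{1}{7}\right) + 32 = \frac{8}{7} + 32 = \frac{232}{7}$)
$-3795 + m{\left(\left(1 + 34\right) \left(12 - 23\right) \right)} = -3795 + \frac{232}{7} = - \frac{26333}{7}$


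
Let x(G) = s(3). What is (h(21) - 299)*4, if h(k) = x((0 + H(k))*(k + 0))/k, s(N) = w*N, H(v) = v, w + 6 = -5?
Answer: -8416/7 ≈ -1202.3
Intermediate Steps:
w = -11 (w = -6 - 5 = -11)
s(N) = -11*N
x(G) = -33 (x(G) = -11*3 = -33)
h(k) = -33/k
(h(21) - 299)*4 = (-33/21 - 299)*4 = (-33*1/21 - 299)*4 = (-11/7 - 299)*4 = -2104/7*4 = -8416/7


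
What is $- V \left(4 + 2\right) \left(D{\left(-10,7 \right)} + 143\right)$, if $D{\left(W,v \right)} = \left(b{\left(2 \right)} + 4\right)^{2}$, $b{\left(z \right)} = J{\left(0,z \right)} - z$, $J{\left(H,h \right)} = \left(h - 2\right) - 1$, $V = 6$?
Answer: $-5184$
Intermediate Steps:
$J{\left(H,h \right)} = -3 + h$ ($J{\left(H,h \right)} = \left(-2 + h\right) - 1 = -3 + h$)
$b{\left(z \right)} = -3$ ($b{\left(z \right)} = \left(-3 + z\right) - z = -3$)
$D{\left(W,v \right)} = 1$ ($D{\left(W,v \right)} = \left(-3 + 4\right)^{2} = 1^{2} = 1$)
$- V \left(4 + 2\right) \left(D{\left(-10,7 \right)} + 143\right) = - 6 \left(4 + 2\right) \left(1 + 143\right) = - 6 \cdot 6 \cdot 144 = \left(-1\right) 36 \cdot 144 = \left(-36\right) 144 = -5184$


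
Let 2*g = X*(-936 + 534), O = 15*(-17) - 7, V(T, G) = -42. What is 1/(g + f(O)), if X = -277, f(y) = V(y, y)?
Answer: 1/55635 ≈ 1.7974e-5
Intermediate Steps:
O = -262 (O = -255 - 7 = -262)
f(y) = -42
g = 55677 (g = (-277*(-936 + 534))/2 = (-277*(-402))/2 = (½)*111354 = 55677)
1/(g + f(O)) = 1/(55677 - 42) = 1/55635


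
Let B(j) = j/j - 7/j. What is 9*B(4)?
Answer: -27/4 ≈ -6.7500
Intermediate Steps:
B(j) = 1 - 7/j
9*B(4) = 9*((-7 + 4)/4) = 9*((1/4)*(-3)) = 9*(-3/4) = -27/4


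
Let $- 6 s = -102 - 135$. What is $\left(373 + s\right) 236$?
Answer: $97350$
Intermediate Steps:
$s = \frac{79}{2}$ ($s = - \frac{-102 - 135}{6} = \left(- \frac{1}{6}\right) \left(-237\right) = \frac{79}{2} \approx 39.5$)
$\left(373 + s\right) 236 = \left(373 + \frac{79}{2}\right) 236 = \frac{825}{2} \cdot 236 = 97350$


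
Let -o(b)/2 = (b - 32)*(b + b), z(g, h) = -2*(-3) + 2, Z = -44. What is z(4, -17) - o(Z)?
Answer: 13384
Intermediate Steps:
z(g, h) = 8 (z(g, h) = 6 + 2 = 8)
o(b) = -4*b*(-32 + b) (o(b) = -2*(b - 32)*(b + b) = -2*(-32 + b)*2*b = -4*b*(-32 + b))
z(4, -17) - o(Z) = 8 - 4*(-44)*(32 - 1*(-44)) = 8 - 4*(-44)*(32 + 44) = 8 - 4*(-44)*76 = 8 - 1*(-13376) = 8 + 13376 = 13384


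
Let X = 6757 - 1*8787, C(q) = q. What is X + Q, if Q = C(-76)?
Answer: -2106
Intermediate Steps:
X = -2030 (X = 6757 - 8787 = -2030)
Q = -76
X + Q = -2030 - 76 = -2106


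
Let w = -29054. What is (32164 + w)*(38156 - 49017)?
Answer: -33777710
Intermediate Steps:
(32164 + w)*(38156 - 49017) = (32164 - 29054)*(38156 - 49017) = 3110*(-10861) = -33777710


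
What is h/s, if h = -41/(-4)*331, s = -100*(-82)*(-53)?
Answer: -331/42400 ≈ -0.0078066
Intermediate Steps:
s = -434600 (s = 8200*(-53) = -434600)
h = 13571/4 (h = -41*(-1/4)*331 = (41/4)*331 = 13571/4 ≈ 3392.8)
h/s = (13571/4)/(-434600) = (13571/4)*(-1/434600) = -331/42400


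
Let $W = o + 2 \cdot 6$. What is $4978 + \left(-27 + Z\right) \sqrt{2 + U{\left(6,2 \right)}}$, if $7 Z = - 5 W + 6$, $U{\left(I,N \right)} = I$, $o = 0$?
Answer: $4978 - \frac{486 \sqrt{2}}{7} \approx 4879.8$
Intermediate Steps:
$W = 12$ ($W = 0 + 2 \cdot 6 = 0 + 12 = 12$)
$Z = - \frac{54}{7}$ ($Z = \frac{\left(-5\right) 12 + 6}{7} = \frac{-60 + 6}{7} = \frac{1}{7} \left(-54\right) = - \frac{54}{7} \approx -7.7143$)
$4978 + \left(-27 + Z\right) \sqrt{2 + U{\left(6,2 \right)}} = 4978 + \left(-27 - \frac{54}{7}\right) \sqrt{2 + 6} = 4978 - \frac{243 \sqrt{8}}{7} = 4978 - \frac{243 \cdot 2 \sqrt{2}}{7} = 4978 - \frac{486 \sqrt{2}}{7}$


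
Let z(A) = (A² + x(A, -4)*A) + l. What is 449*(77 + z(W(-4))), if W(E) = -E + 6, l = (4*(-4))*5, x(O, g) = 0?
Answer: 43553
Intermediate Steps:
l = -80 (l = -16*5 = -80)
W(E) = 6 - E
z(A) = -80 + A² (z(A) = (A² + 0*A) - 80 = (A² + 0) - 80 = A² - 80 = -80 + A²)
449*(77 + z(W(-4))) = 449*(77 + (-80 + (6 - 1*(-4))²)) = 449*(77 + (-80 + (6 + 4)²)) = 449*(77 + (-80 + 10²)) = 449*(77 + (-80 + 100)) = 449*(77 + 20) = 449*97 = 43553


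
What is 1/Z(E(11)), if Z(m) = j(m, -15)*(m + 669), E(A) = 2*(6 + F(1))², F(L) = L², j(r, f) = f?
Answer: -1/11505 ≈ -8.6919e-5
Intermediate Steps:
E(A) = 98 (E(A) = 2*(6 + 1²)² = 2*(6 + 1)² = 2*7² = 2*49 = 98)
Z(m) = -10035 - 15*m (Z(m) = -15*(m + 669) = -15*(669 + m) = -10035 - 15*m)
1/Z(E(11)) = 1/(-10035 - 15*98) = 1/(-10035 - 1470) = 1/(-11505) = -1/11505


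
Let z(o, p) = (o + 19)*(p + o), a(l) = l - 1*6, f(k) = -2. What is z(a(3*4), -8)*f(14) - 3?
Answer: 97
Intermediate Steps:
a(l) = -6 + l (a(l) = l - 6 = -6 + l)
z(o, p) = (19 + o)*(o + p)
z(a(3*4), -8)*f(14) - 3 = ((-6 + 3*4)**2 + 19*(-6 + 3*4) + 19*(-8) + (-6 + 3*4)*(-8))*(-2) - 3 = ((-6 + 12)**2 + 19*(-6 + 12) - 152 + (-6 + 12)*(-8))*(-2) - 3 = (6**2 + 19*6 - 152 + 6*(-8))*(-2) - 3 = (36 + 114 - 152 - 48)*(-2) - 3 = -50*(-2) - 3 = 100 - 3 = 97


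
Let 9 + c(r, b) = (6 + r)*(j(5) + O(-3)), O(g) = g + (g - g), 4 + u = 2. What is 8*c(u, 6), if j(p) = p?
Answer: -8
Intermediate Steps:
u = -2 (u = -4 + 2 = -2)
O(g) = g (O(g) = g + 0 = g)
c(r, b) = 3 + 2*r (c(r, b) = -9 + (6 + r)*(5 - 3) = -9 + (6 + r)*2 = -9 + (12 + 2*r) = 3 + 2*r)
8*c(u, 6) = 8*(3 + 2*(-2)) = 8*(3 - 4) = 8*(-1) = -8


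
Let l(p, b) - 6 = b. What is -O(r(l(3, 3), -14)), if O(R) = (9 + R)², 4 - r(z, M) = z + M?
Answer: -324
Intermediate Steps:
l(p, b) = 6 + b
r(z, M) = 4 - M - z (r(z, M) = 4 - (z + M) = 4 - (M + z) = 4 + (-M - z) = 4 - M - z)
-O(r(l(3, 3), -14)) = -(9 + (4 - 1*(-14) - (6 + 3)))² = -(9 + (4 + 14 - 1*9))² = -(9 + (4 + 14 - 9))² = -(9 + 9)² = -1*18² = -1*324 = -324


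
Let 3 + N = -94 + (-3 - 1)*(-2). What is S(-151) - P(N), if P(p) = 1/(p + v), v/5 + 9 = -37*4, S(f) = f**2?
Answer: 19928075/874 ≈ 22801.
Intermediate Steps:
N = -89 (N = -3 + (-94 + (-3 - 1)*(-2)) = -3 + (-94 - 4*(-2)) = -3 + (-94 + 8) = -3 - 86 = -89)
v = -785 (v = -45 + 5*(-37*4) = -45 + 5*(-148) = -45 - 740 = -785)
P(p) = 1/(-785 + p) (P(p) = 1/(p - 785) = 1/(-785 + p))
S(-151) - P(N) = (-151)**2 - 1/(-785 - 89) = 22801 - 1/(-874) = 22801 - 1*(-1/874) = 22801 + 1/874 = 19928075/874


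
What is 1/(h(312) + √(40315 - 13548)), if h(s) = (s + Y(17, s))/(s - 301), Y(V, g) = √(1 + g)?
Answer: 11/(312 + √313 + 11*√26767) ≈ 0.0051659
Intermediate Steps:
h(s) = (s + √(1 + s))/(-301 + s) (h(s) = (s + √(1 + s))/(s - 301) = (s + √(1 + s))/(-301 + s))
1/(h(312) + √(40315 - 13548)) = 1/((312 + √(1 + 312))/(-301 + 312) + √(40315 - 13548)) = 1/((312 + √313)/11 + √26767) = 1/((312/11 + √313/11) + √26767) = 1/(312/11 + √26767 + √313/11)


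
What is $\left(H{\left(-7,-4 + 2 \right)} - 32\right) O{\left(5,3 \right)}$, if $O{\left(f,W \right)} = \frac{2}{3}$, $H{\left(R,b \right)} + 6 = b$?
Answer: $- \frac{80}{3} \approx -26.667$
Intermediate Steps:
$H{\left(R,b \right)} = -6 + b$
$O{\left(f,W \right)} = \frac{2}{3}$ ($O{\left(f,W \right)} = 2 \cdot \frac{1}{3} = \frac{2}{3}$)
$\left(H{\left(-7,-4 + 2 \right)} - 32\right) O{\left(5,3 \right)} = \left(\left(-6 + \left(-4 + 2\right)\right) - 32\right) \frac{2}{3} = \left(\left(-6 - 2\right) - 32\right) \frac{2}{3} = \left(-8 - 32\right) \frac{2}{3} = \left(-40\right) \frac{2}{3} = - \frac{80}{3}$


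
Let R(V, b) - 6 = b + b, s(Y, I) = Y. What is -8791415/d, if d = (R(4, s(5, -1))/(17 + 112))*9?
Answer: -378030845/48 ≈ -7.8756e+6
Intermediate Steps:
R(V, b) = 6 + 2*b (R(V, b) = 6 + (b + b) = 6 + 2*b)
d = 48/43 (d = ((6 + 2*5)/(17 + 112))*9 = ((6 + 10)/129)*9 = ((1/129)*16)*9 = (16/129)*9 = 48/43 ≈ 1.1163)
-8791415/d = -8791415/48/43 = -8791415*43/48 = -378030845/48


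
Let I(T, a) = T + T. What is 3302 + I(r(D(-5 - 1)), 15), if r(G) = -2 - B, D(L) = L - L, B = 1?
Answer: 3296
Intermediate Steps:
D(L) = 0
r(G) = -3 (r(G) = -2 - 1*1 = -2 - 1 = -3)
I(T, a) = 2*T
3302 + I(r(D(-5 - 1)), 15) = 3302 + 2*(-3) = 3302 - 6 = 3296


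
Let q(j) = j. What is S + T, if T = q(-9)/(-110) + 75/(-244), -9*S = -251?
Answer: 3341177/120780 ≈ 27.663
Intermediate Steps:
S = 251/9 (S = -⅑*(-251) = 251/9 ≈ 27.889)
T = -3027/13420 (T = -9/(-110) + 75/(-244) = -9*(-1/110) + 75*(-1/244) = 9/110 - 75/244 = -3027/13420 ≈ -0.22556)
S + T = 251/9 - 3027/13420 = 3341177/120780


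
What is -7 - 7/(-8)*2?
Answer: -21/4 ≈ -5.2500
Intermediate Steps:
-7 - 7/(-8)*2 = -7 - 7*(-⅛)*2 = -7 + (7/8)*2 = -7 + 7/4 = -21/4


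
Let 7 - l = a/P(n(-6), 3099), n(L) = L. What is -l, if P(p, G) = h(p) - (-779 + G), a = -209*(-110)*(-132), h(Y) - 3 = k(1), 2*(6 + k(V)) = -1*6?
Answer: 1509199/1163 ≈ 1297.7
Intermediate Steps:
k(V) = -9 (k(V) = -6 + (-1*6)/2 = -6 + (½)*(-6) = -6 - 3 = -9)
h(Y) = -6 (h(Y) = 3 - 9 = -6)
a = -3034680 (a = 22990*(-132) = -3034680)
P(p, G) = 773 - G (P(p, G) = -6 - (-779 + G) = -6 + (779 - G) = 773 - G)
l = -1509199/1163 (l = 7 - (-3034680)/(773 - 1*3099) = 7 - (-3034680)/(773 - 3099) = 7 - (-3034680)/(-2326) = 7 - (-3034680)*(-1)/2326 = 7 - 1*1517340/1163 = 7 - 1517340/1163 = -1509199/1163 ≈ -1297.7)
-l = -1*(-1509199/1163) = 1509199/1163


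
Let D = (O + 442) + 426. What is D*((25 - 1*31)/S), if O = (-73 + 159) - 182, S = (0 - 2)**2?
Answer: -1158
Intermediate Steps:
S = 4 (S = (-2)**2 = 4)
O = -96 (O = 86 - 182 = -96)
D = 772 (D = (-96 + 442) + 426 = 346 + 426 = 772)
D*((25 - 1*31)/S) = 772*((25 - 1*31)/4) = 772*((25 - 31)*(1/4)) = 772*(-6*1/4) = 772*(-3/2) = -1158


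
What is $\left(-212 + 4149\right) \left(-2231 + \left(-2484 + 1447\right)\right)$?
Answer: $-12866116$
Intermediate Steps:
$\left(-212 + 4149\right) \left(-2231 + \left(-2484 + 1447\right)\right) = 3937 \left(-2231 - 1037\right) = 3937 \left(-3268\right) = -12866116$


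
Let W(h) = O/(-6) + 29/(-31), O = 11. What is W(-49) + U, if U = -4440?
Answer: -826355/186 ≈ -4442.8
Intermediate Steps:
W(h) = -515/186 (W(h) = 11/(-6) + 29/(-31) = 11*(-1/6) + 29*(-1/31) = -11/6 - 29/31 = -515/186)
W(-49) + U = -515/186 - 4440 = -826355/186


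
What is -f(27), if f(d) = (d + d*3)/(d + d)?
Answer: -2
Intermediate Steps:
f(d) = 2 (f(d) = (d + 3*d)/((2*d)) = (4*d)*(1/(2*d)) = 2)
-f(27) = -1*2 = -2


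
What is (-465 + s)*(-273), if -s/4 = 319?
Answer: 475293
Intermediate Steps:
s = -1276 (s = -4*319 = -1276)
(-465 + s)*(-273) = (-465 - 1276)*(-273) = -1741*(-273) = 475293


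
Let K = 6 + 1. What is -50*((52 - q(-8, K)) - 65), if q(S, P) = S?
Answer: 250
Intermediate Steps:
K = 7
-50*((52 - q(-8, K)) - 65) = -50*((52 - 1*(-8)) - 65) = -50*((52 + 8) - 65) = -50*(60 - 65) = -50*(-5) = 250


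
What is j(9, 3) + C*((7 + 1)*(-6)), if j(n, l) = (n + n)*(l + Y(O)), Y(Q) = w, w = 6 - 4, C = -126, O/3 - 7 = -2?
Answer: 6138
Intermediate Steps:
O = 15 (O = 21 + 3*(-2) = 21 - 6 = 15)
w = 2
Y(Q) = 2
j(n, l) = 2*n*(2 + l) (j(n, l) = (n + n)*(l + 2) = (2*n)*(2 + l) = 2*n*(2 + l))
j(9, 3) + C*((7 + 1)*(-6)) = 2*9*(2 + 3) - 126*(7 + 1)*(-6) = 2*9*5 - 1008*(-6) = 90 - 126*(-48) = 90 + 6048 = 6138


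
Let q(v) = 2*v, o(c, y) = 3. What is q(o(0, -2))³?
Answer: 216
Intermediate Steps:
q(o(0, -2))³ = (2*3)³ = 6³ = 216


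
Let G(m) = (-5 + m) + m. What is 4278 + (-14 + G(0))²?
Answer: 4639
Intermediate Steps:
G(m) = -5 + 2*m
4278 + (-14 + G(0))² = 4278 + (-14 + (-5 + 2*0))² = 4278 + (-14 + (-5 + 0))² = 4278 + (-14 - 5)² = 4278 + (-19)² = 4278 + 361 = 4639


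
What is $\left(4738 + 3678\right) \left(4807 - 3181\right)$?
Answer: $13684416$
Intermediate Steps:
$\left(4738 + 3678\right) \left(4807 - 3181\right) = 8416 \left(4807 - 3181\right) = 8416 \cdot 1626 = 13684416$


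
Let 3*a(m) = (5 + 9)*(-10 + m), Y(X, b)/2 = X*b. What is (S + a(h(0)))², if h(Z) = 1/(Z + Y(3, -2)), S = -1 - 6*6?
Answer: 2289169/324 ≈ 7065.3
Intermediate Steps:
Y(X, b) = 2*X*b (Y(X, b) = 2*(X*b) = 2*X*b)
S = -37 (S = -1 - 36 = -37)
h(Z) = 1/(-12 + Z) (h(Z) = 1/(Z + 2*3*(-2)) = 1/(Z - 12) = 1/(-12 + Z))
a(m) = -140/3 + 14*m/3 (a(m) = ((5 + 9)*(-10 + m))/3 = (14*(-10 + m))/3 = (-140 + 14*m)/3 = -140/3 + 14*m/3)
(S + a(h(0)))² = (-37 + (-140/3 + 14/(3*(-12 + 0))))² = (-37 + (-140/3 + (14/3)/(-12)))² = (-37 + (-140/3 + (14/3)*(-1/12)))² = (-37 + (-140/3 - 7/18))² = (-37 - 847/18)² = (-1513/18)² = 2289169/324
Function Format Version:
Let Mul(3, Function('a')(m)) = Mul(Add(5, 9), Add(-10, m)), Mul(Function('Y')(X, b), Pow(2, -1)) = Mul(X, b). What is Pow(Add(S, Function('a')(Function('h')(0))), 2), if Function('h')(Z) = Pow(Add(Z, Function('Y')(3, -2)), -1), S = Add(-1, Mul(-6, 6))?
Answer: Rational(2289169, 324) ≈ 7065.3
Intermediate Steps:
Function('Y')(X, b) = Mul(2, X, b) (Function('Y')(X, b) = Mul(2, Mul(X, b)) = Mul(2, X, b))
S = -37 (S = Add(-1, -36) = -37)
Function('h')(Z) = Pow(Add(-12, Z), -1) (Function('h')(Z) = Pow(Add(Z, Mul(2, 3, -2)), -1) = Pow(Add(Z, -12), -1) = Pow(Add(-12, Z), -1))
Function('a')(m) = Add(Rational(-140, 3), Mul(Rational(14, 3), m)) (Function('a')(m) = Mul(Rational(1, 3), Mul(Add(5, 9), Add(-10, m))) = Mul(Rational(1, 3), Mul(14, Add(-10, m))) = Mul(Rational(1, 3), Add(-140, Mul(14, m))) = Add(Rational(-140, 3), Mul(Rational(14, 3), m)))
Pow(Add(S, Function('a')(Function('h')(0))), 2) = Pow(Add(-37, Add(Rational(-140, 3), Mul(Rational(14, 3), Pow(Add(-12, 0), -1)))), 2) = Pow(Add(-37, Add(Rational(-140, 3), Mul(Rational(14, 3), Pow(-12, -1)))), 2) = Pow(Add(-37, Add(Rational(-140, 3), Mul(Rational(14, 3), Rational(-1, 12)))), 2) = Pow(Add(-37, Add(Rational(-140, 3), Rational(-7, 18))), 2) = Pow(Add(-37, Rational(-847, 18)), 2) = Pow(Rational(-1513, 18), 2) = Rational(2289169, 324)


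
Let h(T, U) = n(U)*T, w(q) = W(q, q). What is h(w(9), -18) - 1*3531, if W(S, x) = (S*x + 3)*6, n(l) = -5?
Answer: -6051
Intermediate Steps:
W(S, x) = 18 + 6*S*x (W(S, x) = (3 + S*x)*6 = 18 + 6*S*x)
w(q) = 18 + 6*q² (w(q) = 18 + 6*q*q = 18 + 6*q²)
h(T, U) = -5*T
h(w(9), -18) - 1*3531 = -5*(18 + 6*9²) - 1*3531 = -5*(18 + 6*81) - 3531 = -5*(18 + 486) - 3531 = -5*504 - 3531 = -2520 - 3531 = -6051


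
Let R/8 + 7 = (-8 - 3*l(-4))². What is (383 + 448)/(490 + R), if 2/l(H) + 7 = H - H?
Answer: 40719/41266 ≈ 0.98674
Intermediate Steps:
l(H) = -2/7 (l(H) = 2/(-7 + (H - H)) = 2/(-7 + 0) = 2/(-7) = 2*(-⅐) = -2/7)
R = 17256/49 (R = -56 + 8*(-8 - 3*(-2/7))² = -56 + 8*(-8 + 6/7)² = -56 + 8*(-50/7)² = -56 + 8*(2500/49) = -56 + 20000/49 = 17256/49 ≈ 352.16)
(383 + 448)/(490 + R) = (383 + 448)/(490 + 17256/49) = 831/(41266/49) = 831*(49/41266) = 40719/41266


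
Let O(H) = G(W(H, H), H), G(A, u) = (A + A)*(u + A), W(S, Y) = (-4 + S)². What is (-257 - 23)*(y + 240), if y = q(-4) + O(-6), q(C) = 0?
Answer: -5331200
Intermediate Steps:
G(A, u) = 2*A*(A + u) (G(A, u) = (2*A)*(A + u) = 2*A*(A + u))
O(H) = 2*(-4 + H)²*(H + (-4 + H)²) (O(H) = 2*(-4 + H)²*((-4 + H)² + H) = 2*(-4 + H)²*(H + (-4 + H)²))
y = 18800 (y = 0 + 2*(-4 - 6)²*(-6 + (-4 - 6)²) = 0 + 2*(-10)²*(-6 + (-10)²) = 0 + 2*100*(-6 + 100) = 0 + 2*100*94 = 0 + 18800 = 18800)
(-257 - 23)*(y + 240) = (-257 - 23)*(18800 + 240) = -280*19040 = -5331200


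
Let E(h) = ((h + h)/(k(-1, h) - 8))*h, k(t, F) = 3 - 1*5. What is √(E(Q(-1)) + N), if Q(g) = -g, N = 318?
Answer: √7945/5 ≈ 17.827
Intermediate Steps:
k(t, F) = -2 (k(t, F) = 3 - 5 = -2)
E(h) = -h²/5 (E(h) = ((h + h)/(-2 - 8))*h = ((2*h)/(-10))*h = ((2*h)*(-⅒))*h = (-h/5)*h = -h²/5)
√(E(Q(-1)) + N) = √(-(-1*(-1))²/5 + 318) = √(-⅕*1² + 318) = √(-⅕*1 + 318) = √(-⅕ + 318) = √(1589/5) = √7945/5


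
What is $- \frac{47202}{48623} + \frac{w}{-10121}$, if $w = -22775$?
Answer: $\frac{629657383}{492113383} \approx 1.2795$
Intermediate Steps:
$- \frac{47202}{48623} + \frac{w}{-10121} = - \frac{47202}{48623} - \frac{22775}{-10121} = \left(-47202\right) \frac{1}{48623} - - \frac{22775}{10121} = - \frac{47202}{48623} + \frac{22775}{10121} = \frac{629657383}{492113383}$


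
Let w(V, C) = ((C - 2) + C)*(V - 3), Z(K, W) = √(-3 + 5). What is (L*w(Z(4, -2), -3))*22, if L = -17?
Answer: -8976 + 2992*√2 ≈ -4744.7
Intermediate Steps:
Z(K, W) = √2
w(V, C) = (-3 + V)*(-2 + 2*C) (w(V, C) = ((-2 + C) + C)*(-3 + V) = (-2 + 2*C)*(-3 + V) = (-3 + V)*(-2 + 2*C))
(L*w(Z(4, -2), -3))*22 = -17*(6 - 6*(-3) - 2*√2 + 2*(-3)*√2)*22 = -17*(6 + 18 - 2*√2 - 6*√2)*22 = -17*(24 - 8*√2)*22 = (-408 + 136*√2)*22 = -8976 + 2992*√2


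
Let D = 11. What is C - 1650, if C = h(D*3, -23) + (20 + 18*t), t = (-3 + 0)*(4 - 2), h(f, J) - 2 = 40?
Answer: -1696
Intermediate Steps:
h(f, J) = 42 (h(f, J) = 2 + 40 = 42)
t = -6 (t = -3*2 = -6)
C = -46 (C = 42 + (20 + 18*(-6)) = 42 + (20 - 108) = 42 - 88 = -46)
C - 1650 = -46 - 1650 = -1696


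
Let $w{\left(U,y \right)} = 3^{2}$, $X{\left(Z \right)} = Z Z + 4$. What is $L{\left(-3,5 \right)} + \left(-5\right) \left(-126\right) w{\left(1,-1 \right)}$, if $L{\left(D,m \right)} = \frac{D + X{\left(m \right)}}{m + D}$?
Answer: $5683$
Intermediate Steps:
$X{\left(Z \right)} = 4 + Z^{2}$ ($X{\left(Z \right)} = Z^{2} + 4 = 4 + Z^{2}$)
$w{\left(U,y \right)} = 9$
$L{\left(D,m \right)} = \frac{4 + D + m^{2}}{D + m}$ ($L{\left(D,m \right)} = \frac{D + \left(4 + m^{2}\right)}{m + D} = \frac{4 + D + m^{2}}{D + m}$)
$L{\left(-3,5 \right)} + \left(-5\right) \left(-126\right) w{\left(1,-1 \right)} = \frac{4 - 3 + 5^{2}}{-3 + 5} + \left(-5\right) \left(-126\right) 9 = \frac{4 - 3 + 25}{2} + 630 \cdot 9 = \frac{1}{2} \cdot 26 + 5670 = 13 + 5670 = 5683$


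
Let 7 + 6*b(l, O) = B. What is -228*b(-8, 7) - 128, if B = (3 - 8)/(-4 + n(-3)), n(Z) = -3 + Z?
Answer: 119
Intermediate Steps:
B = 1/2 (B = (3 - 8)/(-4 + (-3 - 3)) = -5/(-4 - 6) = -5/(-10) = -5*(-1/10) = 1/2 ≈ 0.50000)
b(l, O) = -13/12 (b(l, O) = -7/6 + (1/6)*(1/2) = -7/6 + 1/12 = -13/12)
-228*b(-8, 7) - 128 = -228*(-13/12) - 128 = 247 - 128 = 119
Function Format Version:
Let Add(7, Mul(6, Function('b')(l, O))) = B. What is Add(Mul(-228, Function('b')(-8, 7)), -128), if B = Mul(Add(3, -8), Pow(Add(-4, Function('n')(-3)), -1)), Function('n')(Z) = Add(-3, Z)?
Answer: 119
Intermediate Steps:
B = Rational(1, 2) (B = Mul(Add(3, -8), Pow(Add(-4, Add(-3, -3)), -1)) = Mul(-5, Pow(Add(-4, -6), -1)) = Mul(-5, Pow(-10, -1)) = Mul(-5, Rational(-1, 10)) = Rational(1, 2) ≈ 0.50000)
Function('b')(l, O) = Rational(-13, 12) (Function('b')(l, O) = Add(Rational(-7, 6), Mul(Rational(1, 6), Rational(1, 2))) = Add(Rational(-7, 6), Rational(1, 12)) = Rational(-13, 12))
Add(Mul(-228, Function('b')(-8, 7)), -128) = Add(Mul(-228, Rational(-13, 12)), -128) = Add(247, -128) = 119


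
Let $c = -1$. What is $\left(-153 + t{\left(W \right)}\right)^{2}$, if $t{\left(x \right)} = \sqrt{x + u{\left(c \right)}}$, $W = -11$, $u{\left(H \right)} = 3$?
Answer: $23401 - 612 i \sqrt{2} \approx 23401.0 - 865.5 i$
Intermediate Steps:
$t{\left(x \right)} = \sqrt{3 + x}$ ($t{\left(x \right)} = \sqrt{x + 3} = \sqrt{3 + x}$)
$\left(-153 + t{\left(W \right)}\right)^{2} = \left(-153 + \sqrt{3 - 11}\right)^{2} = \left(-153 + \sqrt{-8}\right)^{2} = \left(-153 + 2 i \sqrt{2}\right)^{2}$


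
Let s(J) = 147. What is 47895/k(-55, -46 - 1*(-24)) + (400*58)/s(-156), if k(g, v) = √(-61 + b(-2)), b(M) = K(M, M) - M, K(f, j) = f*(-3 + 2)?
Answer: 23200/147 - 15965*I*√57/19 ≈ 157.82 - 6343.9*I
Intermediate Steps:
K(f, j) = -f (K(f, j) = f*(-1) = -f)
b(M) = -2*M (b(M) = -M - M = -2*M)
k(g, v) = I*√57 (k(g, v) = √(-61 - 2*(-2)) = √(-61 + 4) = √(-57) = I*√57)
47895/k(-55, -46 - 1*(-24)) + (400*58)/s(-156) = 47895/((I*√57)) + (400*58)/147 = 47895*(-I*√57/57) + 23200*(1/147) = -15965*I*√57/19 + 23200/147 = 23200/147 - 15965*I*√57/19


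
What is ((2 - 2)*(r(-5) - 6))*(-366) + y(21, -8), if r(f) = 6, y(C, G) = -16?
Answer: -16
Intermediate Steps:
((2 - 2)*(r(-5) - 6))*(-366) + y(21, -8) = ((2 - 2)*(6 - 6))*(-366) - 16 = (0*0)*(-366) - 16 = 0*(-366) - 16 = 0 - 16 = -16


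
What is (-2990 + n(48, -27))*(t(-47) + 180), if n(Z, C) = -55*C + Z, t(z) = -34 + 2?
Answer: -215636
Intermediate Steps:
t(z) = -32
n(Z, C) = Z - 55*C
(-2990 + n(48, -27))*(t(-47) + 180) = (-2990 + (48 - 55*(-27)))*(-32 + 180) = (-2990 + (48 + 1485))*148 = (-2990 + 1533)*148 = -1457*148 = -215636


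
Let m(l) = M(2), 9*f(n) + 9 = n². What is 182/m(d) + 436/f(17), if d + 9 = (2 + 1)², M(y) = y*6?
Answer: 3064/105 ≈ 29.181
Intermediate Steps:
f(n) = -1 + n²/9
M(y) = 6*y
d = 0 (d = -9 + (2 + 1)² = -9 + 3² = -9 + 9 = 0)
m(l) = 12 (m(l) = 6*2 = 12)
182/m(d) + 436/f(17) = 182/12 + 436/(-1 + (⅑)*17²) = 182*(1/12) + 436/(-1 + (⅑)*289) = 91/6 + 436/(-1 + 289/9) = 91/6 + 436/(280/9) = 91/6 + 436*(9/280) = 91/6 + 981/70 = 3064/105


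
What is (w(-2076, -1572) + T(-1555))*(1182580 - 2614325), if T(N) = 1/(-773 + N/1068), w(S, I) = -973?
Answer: 1152250987456975/827119 ≈ 1.3931e+9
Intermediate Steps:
T(N) = 1/(-773 + N/1068) (T(N) = 1/(-773 + N*(1/1068)) = 1/(-773 + N/1068))
(w(-2076, -1572) + T(-1555))*(1182580 - 2614325) = (-973 + 1068/(-825564 - 1555))*(1182580 - 2614325) = (-973 + 1068/(-827119))*(-1431745) = (-973 + 1068*(-1/827119))*(-1431745) = (-973 - 1068/827119)*(-1431745) = -804787855/827119*(-1431745) = 1152250987456975/827119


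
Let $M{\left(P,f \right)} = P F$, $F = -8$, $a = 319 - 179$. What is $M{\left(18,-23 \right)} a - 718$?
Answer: $-20878$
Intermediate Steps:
$a = 140$
$M{\left(P,f \right)} = - 8 P$ ($M{\left(P,f \right)} = P \left(-8\right) = - 8 P$)
$M{\left(18,-23 \right)} a - 718 = \left(-8\right) 18 \cdot 140 - 718 = \left(-144\right) 140 - 718 = -20160 - 718 = -20878$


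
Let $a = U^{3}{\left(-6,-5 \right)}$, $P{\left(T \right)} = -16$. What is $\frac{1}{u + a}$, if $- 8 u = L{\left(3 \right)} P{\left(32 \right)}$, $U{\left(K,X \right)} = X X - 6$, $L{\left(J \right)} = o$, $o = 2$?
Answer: $\frac{1}{6863} \approx 0.00014571$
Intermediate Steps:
$L{\left(J \right)} = 2$
$U{\left(K,X \right)} = -6 + X^{2}$ ($U{\left(K,X \right)} = X^{2} - 6 = -6 + X^{2}$)
$a = 6859$ ($a = \left(-6 + \left(-5\right)^{2}\right)^{3} = \left(-6 + 25\right)^{3} = 19^{3} = 6859$)
$u = 4$ ($u = - \frac{2 \left(-16\right)}{8} = \left(- \frac{1}{8}\right) \left(-32\right) = 4$)
$\frac{1}{u + a} = \frac{1}{4 + 6859} = \frac{1}{6863}$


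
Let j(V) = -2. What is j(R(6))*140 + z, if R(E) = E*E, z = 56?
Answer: -224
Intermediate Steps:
R(E) = E**2
j(R(6))*140 + z = -2*140 + 56 = -280 + 56 = -224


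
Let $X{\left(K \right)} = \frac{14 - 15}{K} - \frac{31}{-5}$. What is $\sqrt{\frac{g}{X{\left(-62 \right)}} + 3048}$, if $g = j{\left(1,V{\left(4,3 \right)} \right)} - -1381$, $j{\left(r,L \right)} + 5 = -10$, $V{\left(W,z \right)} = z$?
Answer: $\frac{2 \sqrt{3033558553}}{1927} \approx 57.164$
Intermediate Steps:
$X{\left(K \right)} = \frac{31}{5} - \frac{1}{K}$ ($X{\left(K \right)} = - \frac{1}{K} - - \frac{31}{5} = - \frac{1}{K} + \frac{31}{5} = \frac{31}{5} - \frac{1}{K}$)
$j{\left(r,L \right)} = -15$ ($j{\left(r,L \right)} = -5 - 10 = -15$)
$g = 1366$ ($g = -15 - -1381 = -15 + 1381 = 1366$)
$\sqrt{\frac{g}{X{\left(-62 \right)}} + 3048} = \sqrt{\frac{1366}{\frac{31}{5} - \frac{1}{-62}} + 3048} = \sqrt{\frac{1366}{\frac{31}{5} - - \frac{1}{62}} + 3048} = \sqrt{\frac{1366}{\frac{31}{5} + \frac{1}{62}} + 3048} = \sqrt{\frac{1366}{\frac{1927}{310}} + 3048} = \sqrt{1366 \cdot \frac{310}{1927} + 3048} = \sqrt{\frac{423460}{1927} + 3048} = \sqrt{\frac{6296956}{1927}} = \frac{2 \sqrt{3033558553}}{1927}$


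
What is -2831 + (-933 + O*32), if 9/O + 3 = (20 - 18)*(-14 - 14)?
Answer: -222364/59 ≈ -3768.9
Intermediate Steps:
O = -9/59 (O = 9/(-3 + (20 - 18)*(-14 - 14)) = 9/(-3 + 2*(-28)) = 9/(-3 - 56) = 9/(-59) = 9*(-1/59) = -9/59 ≈ -0.15254)
-2831 + (-933 + O*32) = -2831 + (-933 - 9/59*32) = -2831 + (-933 - 288/59) = -2831 - 55335/59 = -222364/59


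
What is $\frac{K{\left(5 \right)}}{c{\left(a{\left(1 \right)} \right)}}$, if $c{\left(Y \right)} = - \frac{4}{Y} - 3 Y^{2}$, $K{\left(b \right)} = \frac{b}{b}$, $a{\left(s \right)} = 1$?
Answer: $- \frac{1}{7} \approx -0.14286$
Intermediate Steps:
$K{\left(b \right)} = 1$
$c{\left(Y \right)} = - \frac{4}{Y} - 3 Y^{2}$
$\frac{K{\left(5 \right)}}{c{\left(a{\left(1 \right)} \right)}} = 1 \frac{1}{1^{-1} \left(-4 - 3 \cdot 1^{3}\right)} = 1 \frac{1}{1 \left(-4 - 3\right)} = 1 \frac{1}{1 \left(-7\right)} = 1 \frac{1}{-7} = 1 \left(- \frac{1}{7}\right) = - \frac{1}{7}$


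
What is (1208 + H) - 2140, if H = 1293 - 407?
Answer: -46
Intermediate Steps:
H = 886
(1208 + H) - 2140 = (1208 + 886) - 2140 = 2094 - 2140 = -46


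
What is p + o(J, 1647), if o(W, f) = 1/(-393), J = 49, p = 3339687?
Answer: 1312496990/393 ≈ 3.3397e+6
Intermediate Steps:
o(W, f) = -1/393
p + o(J, 1647) = 3339687 - 1/393 = 1312496990/393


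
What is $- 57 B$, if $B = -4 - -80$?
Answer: $-4332$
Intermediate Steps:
$B = 76$ ($B = -4 + 80 = 76$)
$- 57 B = \left(-57\right) 76 = -4332$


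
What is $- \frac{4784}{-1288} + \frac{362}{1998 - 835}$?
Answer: $\frac{32772}{8141} \approx 4.0256$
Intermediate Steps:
$- \frac{4784}{-1288} + \frac{362}{1998 - 835} = \left(-4784\right) \left(- \frac{1}{1288}\right) + \frac{362}{1163} = \frac{26}{7} + 362 \cdot \frac{1}{1163} = \frac{26}{7} + \frac{362}{1163} = \frac{32772}{8141}$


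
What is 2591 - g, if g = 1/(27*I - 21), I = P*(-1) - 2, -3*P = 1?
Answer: 171007/66 ≈ 2591.0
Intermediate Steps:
P = -⅓ (P = -⅓*1 = -⅓ ≈ -0.33333)
I = -5/3 (I = -⅓*(-1) - 2 = ⅓ - 2 = -5/3 ≈ -1.6667)
g = -1/66 (g = 1/(27*(-5/3) - 21) = 1/(-45 - 21) = 1/(-66) = 1*(-1/66) = -1/66 ≈ -0.015152)
2591 - g = 2591 - 1*(-1/66) = 2591 + 1/66 = 171007/66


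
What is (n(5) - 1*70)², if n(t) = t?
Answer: 4225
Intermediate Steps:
(n(5) - 1*70)² = (5 - 1*70)² = (5 - 70)² = (-65)² = 4225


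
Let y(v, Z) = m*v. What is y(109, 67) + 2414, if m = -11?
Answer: 1215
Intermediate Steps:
y(v, Z) = -11*v
y(109, 67) + 2414 = -11*109 + 2414 = -1199 + 2414 = 1215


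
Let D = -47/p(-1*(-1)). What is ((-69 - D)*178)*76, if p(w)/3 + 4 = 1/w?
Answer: -9036704/9 ≈ -1.0041e+6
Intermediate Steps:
p(w) = -12 + 3/w
D = 47/9 (D = -47/(-12 + 3/((-1*(-1)))) = -47/(-12 + 3/1) = -47/(-12 + 3*1) = -47/(-12 + 3) = -47/(-9) = -47*(-1/9) = 47/9 ≈ 5.2222)
((-69 - D)*178)*76 = ((-69 - 1*47/9)*178)*76 = ((-69 - 47/9)*178)*76 = -668/9*178*76 = -118904/9*76 = -9036704/9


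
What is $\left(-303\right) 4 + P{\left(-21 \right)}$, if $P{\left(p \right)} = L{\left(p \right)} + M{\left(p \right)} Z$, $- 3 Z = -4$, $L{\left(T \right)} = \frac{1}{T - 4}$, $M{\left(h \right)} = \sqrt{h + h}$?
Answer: $- \frac{30301}{25} + \frac{4 i \sqrt{42}}{3} \approx -1212.0 + 8.641 i$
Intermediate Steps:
$M{\left(h \right)} = \sqrt{2} \sqrt{h}$ ($M{\left(h \right)} = \sqrt{2 h} = \sqrt{2} \sqrt{h}$)
$L{\left(T \right)} = \frac{1}{-4 + T}$
$Z = \frac{4}{3}$ ($Z = \left(- \frac{1}{3}\right) \left(-4\right) = \frac{4}{3} \approx 1.3333$)
$P{\left(p \right)} = \frac{1}{-4 + p} + \frac{4 \sqrt{2} \sqrt{p}}{3}$ ($P{\left(p \right)} = \frac{1}{-4 + p} + \sqrt{2} \sqrt{p} \frac{4}{3} = \frac{1}{-4 + p} + \frac{4 \sqrt{2} \sqrt{p}}{3}$)
$\left(-303\right) 4 + P{\left(-21 \right)} = \left(-303\right) 4 + \frac{3 + 4 \sqrt{2} \sqrt{-21} \left(-4 - 21\right)}{3 \left(-4 - 21\right)} = -1212 + \frac{3 + 4 \sqrt{2} i \sqrt{21} \left(-25\right)}{3 \left(-25\right)} = -1212 + \frac{1}{3} \left(- \frac{1}{25}\right) \left(3 - 100 i \sqrt{42}\right) = -1212 - \left(\frac{1}{25} - \frac{4 i \sqrt{42}}{3}\right) = - \frac{30301}{25} + \frac{4 i \sqrt{42}}{3}$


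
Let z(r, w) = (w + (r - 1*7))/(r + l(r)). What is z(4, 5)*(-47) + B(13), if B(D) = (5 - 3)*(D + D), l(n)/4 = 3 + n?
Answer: 785/16 ≈ 49.063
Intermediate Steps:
l(n) = 12 + 4*n (l(n) = 4*(3 + n) = 12 + 4*n)
B(D) = 4*D (B(D) = 2*(2*D) = 4*D)
z(r, w) = (-7 + r + w)/(12 + 5*r) (z(r, w) = (w + (r - 1*7))/(r + (12 + 4*r)) = (w + (r - 7))/(12 + 5*r) = (w + (-7 + r))/(12 + 5*r) = (-7 + r + w)/(12 + 5*r))
z(4, 5)*(-47) + B(13) = ((-7 + 4 + 5)/(12 + 5*4))*(-47) + 4*13 = (2/(12 + 20))*(-47) + 52 = (2/32)*(-47) + 52 = ((1/32)*2)*(-47) + 52 = (1/16)*(-47) + 52 = -47/16 + 52 = 785/16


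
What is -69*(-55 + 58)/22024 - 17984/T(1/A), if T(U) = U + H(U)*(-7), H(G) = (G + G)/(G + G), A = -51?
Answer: 10099993155/3942296 ≈ 2562.0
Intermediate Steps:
H(G) = 1 (H(G) = (2*G)/((2*G)) = (2*G)*(1/(2*G)) = 1)
T(U) = -7 + U (T(U) = U + 1*(-7) = U - 7 = -7 + U)
-69*(-55 + 58)/22024 - 17984/T(1/A) = -69*(-55 + 58)/22024 - 17984/(-7 + 1/(-51)) = -69*3*(1/22024) - 17984/(-7 - 1/51) = -207*1/22024 - 17984/(-358/51) = -207/22024 - 17984*(-51/358) = -207/22024 + 458592/179 = 10099993155/3942296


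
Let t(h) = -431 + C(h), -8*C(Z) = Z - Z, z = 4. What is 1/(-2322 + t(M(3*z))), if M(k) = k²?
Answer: -1/2753 ≈ -0.00036324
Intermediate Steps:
C(Z) = 0 (C(Z) = -(Z - Z)/8 = -⅛*0 = 0)
t(h) = -431 (t(h) = -431 + 0 = -431)
1/(-2322 + t(M(3*z))) = 1/(-2322 - 431) = 1/(-2753) = -1/2753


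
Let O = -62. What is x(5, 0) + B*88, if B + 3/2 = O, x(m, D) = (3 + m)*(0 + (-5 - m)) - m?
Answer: -5673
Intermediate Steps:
x(m, D) = -m + (-5 - m)*(3 + m) (x(m, D) = (3 + m)*(-5 - m) - m = (-5 - m)*(3 + m) - m = -m + (-5 - m)*(3 + m))
B = -127/2 (B = -3/2 - 62 = -127/2 ≈ -63.500)
x(5, 0) + B*88 = (-15 - 1*5**2 - 9*5) - 127/2*88 = (-15 - 1*25 - 45) - 5588 = (-15 - 25 - 45) - 5588 = -85 - 5588 = -5673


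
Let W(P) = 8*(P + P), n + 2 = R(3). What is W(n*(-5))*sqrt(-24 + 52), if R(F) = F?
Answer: -160*sqrt(7) ≈ -423.32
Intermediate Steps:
n = 1 (n = -2 + 3 = 1)
W(P) = 16*P (W(P) = 8*(2*P) = 16*P)
W(n*(-5))*sqrt(-24 + 52) = (16*(1*(-5)))*sqrt(-24 + 52) = (16*(-5))*sqrt(28) = -160*sqrt(7)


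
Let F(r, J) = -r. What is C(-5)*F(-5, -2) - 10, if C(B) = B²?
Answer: 115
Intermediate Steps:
C(-5)*F(-5, -2) - 10 = (-5)²*(-1*(-5)) - 10 = 25*5 - 10 = 125 - 10 = 115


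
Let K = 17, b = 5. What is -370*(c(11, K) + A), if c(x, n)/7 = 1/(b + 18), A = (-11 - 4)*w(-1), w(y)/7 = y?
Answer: -896140/23 ≈ -38963.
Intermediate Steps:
w(y) = 7*y
A = 105 (A = (-11 - 4)*(7*(-1)) = -15*(-7) = 105)
c(x, n) = 7/23 (c(x, n) = 7/(5 + 18) = 7/23)
-370*(c(11, K) + A) = -370*(7/23 + 105) = -370*2422/23 = -896140/23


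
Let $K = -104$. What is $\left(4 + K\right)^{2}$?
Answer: $10000$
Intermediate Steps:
$\left(4 + K\right)^{2} = \left(4 - 104\right)^{2} = \left(-100\right)^{2} = 10000$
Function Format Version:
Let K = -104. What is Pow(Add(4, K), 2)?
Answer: 10000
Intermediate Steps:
Pow(Add(4, K), 2) = Pow(Add(4, -104), 2) = Pow(-100, 2) = 10000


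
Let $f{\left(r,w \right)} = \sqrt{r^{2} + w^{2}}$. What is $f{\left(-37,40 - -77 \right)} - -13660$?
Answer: $13660 + \sqrt{15058} \approx 13783.0$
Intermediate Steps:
$f{\left(-37,40 - -77 \right)} - -13660 = \sqrt{\left(-37\right)^{2} + \left(40 - -77\right)^{2}} - -13660 = \sqrt{1369 + \left(40 + 77\right)^{2}} + 13660 = \sqrt{1369 + 117^{2}} + 13660 = \sqrt{1369 + 13689} + 13660 = \sqrt{15058} + 13660 = 13660 + \sqrt{15058}$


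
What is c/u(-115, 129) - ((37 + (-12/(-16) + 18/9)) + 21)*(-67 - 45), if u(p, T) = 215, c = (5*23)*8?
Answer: 292756/43 ≈ 6808.3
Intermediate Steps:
c = 920 (c = 115*8 = 920)
c/u(-115, 129) - ((37 + (-12/(-16) + 18/9)) + 21)*(-67 - 45) = 920/215 - ((37 + (-12/(-16) + 18/9)) + 21)*(-67 - 45) = 920*(1/215) - ((37 + (-12*(-1/16) + 18*(1/9))) + 21)*(-112) = 184/43 - ((37 + (3/4 + 2)) + 21)*(-112) = 184/43 - ((37 + 11/4) + 21)*(-112) = 184/43 - (159/4 + 21)*(-112) = 184/43 - 243*(-112)/4 = 184/43 - 1*(-6804) = 184/43 + 6804 = 292756/43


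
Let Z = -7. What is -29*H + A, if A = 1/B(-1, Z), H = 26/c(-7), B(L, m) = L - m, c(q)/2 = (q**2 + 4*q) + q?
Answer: -562/21 ≈ -26.762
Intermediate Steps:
c(q) = 2*q**2 + 10*q (c(q) = 2*((q**2 + 4*q) + q) = 2*(q**2 + 5*q) = 2*q**2 + 10*q)
H = 13/14 (H = 26/((2*(-7)*(5 - 7))) = 26/((2*(-7)*(-2))) = 26/28 = 26*(1/28) = 13/14 ≈ 0.92857)
A = 1/6 (A = 1/(-1 - 1*(-7)) = 1/(-1 + 7) = 1/6 ≈ 0.16667)
-29*H + A = -29*13/14 + 1/6 = -377/14 + 1/6 = -562/21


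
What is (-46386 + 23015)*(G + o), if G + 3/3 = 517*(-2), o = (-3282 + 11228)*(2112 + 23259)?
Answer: -4711521874401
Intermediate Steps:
o = 201597966 (o = 7946*25371 = 201597966)
G = -1035 (G = -1 + 517*(-2) = -1 - 1034 = -1035)
(-46386 + 23015)*(G + o) = (-46386 + 23015)*(-1035 + 201597966) = -23371*201596931 = -4711521874401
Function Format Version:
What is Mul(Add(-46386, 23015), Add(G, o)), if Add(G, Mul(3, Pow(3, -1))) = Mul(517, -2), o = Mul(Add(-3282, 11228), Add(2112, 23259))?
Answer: -4711521874401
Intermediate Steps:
o = 201597966 (o = Mul(7946, 25371) = 201597966)
G = -1035 (G = Add(-1, Mul(517, -2)) = Add(-1, -1034) = -1035)
Mul(Add(-46386, 23015), Add(G, o)) = Mul(Add(-46386, 23015), Add(-1035, 201597966)) = Mul(-23371, 201596931) = -4711521874401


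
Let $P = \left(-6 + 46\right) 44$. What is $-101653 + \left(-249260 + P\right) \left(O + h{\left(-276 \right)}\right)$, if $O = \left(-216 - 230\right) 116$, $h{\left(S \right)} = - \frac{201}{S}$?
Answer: $\frac{294500696356}{23} \approx 1.2804 \cdot 10^{10}$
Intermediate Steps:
$P = 1760$ ($P = 40 \cdot 44 = 1760$)
$O = -51736$ ($O = \left(-446\right) 116 = -51736$)
$-101653 + \left(-249260 + P\right) \left(O + h{\left(-276 \right)}\right) = -101653 + \left(-249260 + 1760\right) \left(-51736 - \frac{201}{-276}\right) = -101653 - 247500 \left(-51736 - - \frac{67}{92}\right) = -101653 - 247500 \left(-51736 + \frac{67}{92}\right) = -101653 - - \frac{294503034375}{23} = -101653 + \frac{294503034375}{23} = \frac{294500696356}{23}$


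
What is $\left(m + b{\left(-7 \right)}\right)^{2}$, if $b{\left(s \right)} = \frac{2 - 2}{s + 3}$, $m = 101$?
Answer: $10201$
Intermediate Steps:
$b{\left(s \right)} = 0$ ($b{\left(s \right)} = \frac{0}{3 + s} = 0$)
$\left(m + b{\left(-7 \right)}\right)^{2} = \left(101 + 0\right)^{2} = 101^{2} = 10201$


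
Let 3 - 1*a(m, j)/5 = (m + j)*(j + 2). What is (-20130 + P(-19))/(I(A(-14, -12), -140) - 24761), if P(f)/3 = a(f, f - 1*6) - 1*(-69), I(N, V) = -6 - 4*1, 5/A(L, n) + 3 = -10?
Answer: 11686/8257 ≈ 1.4153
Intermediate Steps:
a(m, j) = 15 - 5*(2 + j)*(j + m) (a(m, j) = 15 - 5*(m + j)*(j + 2) = 15 - 5*(j + m)*(2 + j) = 15 - 5*(2 + j)*(j + m))
A(L, n) = -5/13 (A(L, n) = 5/(-3 - 10) = 5/(-13) = 5*(-1/13) = -5/13)
I(N, V) = -10 (I(N, V) = -6 - 4 = -10)
P(f) = 432 - 60*f - 15*(-6 + f)² - 15*f*(-6 + f) (P(f) = 3*((15 - 10*(f - 1*6) - 10*f - 5*(f - 1*6)² - 5*(f - 1*6)*f) - 1*(-69)) = 3*((15 - 10*(f - 6) - 10*f - 5*(f - 6)² - 5*(f - 6)*f) + 69) = 3*((15 - 10*(-6 + f) - 10*f - 5*(-6 + f)² - 5*(-6 + f)*f) + 69) = 3*((15 + (60 - 10*f) - 10*f - 5*(-6 + f)² - 5*f*(-6 + f)) + 69) = 3*((75 - 20*f - 5*(-6 + f)² - 5*f*(-6 + f)) + 69) = 3*(144 - 20*f - 5*(-6 + f)² - 5*f*(-6 + f)) = 432 - 60*f - 15*(-6 + f)² - 15*f*(-6 + f))
(-20130 + P(-19))/(I(A(-14, -12), -140) - 24761) = (-20130 + (-108 - 30*(-19)² + 210*(-19)))/(-10 - 24761) = (-20130 + (-108 - 30*361 - 3990))/(-24771) = (-20130 + (-108 - 10830 - 3990))*(-1/24771) = (-20130 - 14928)*(-1/24771) = -35058*(-1/24771) = 11686/8257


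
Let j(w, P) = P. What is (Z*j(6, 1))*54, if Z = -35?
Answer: -1890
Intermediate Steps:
(Z*j(6, 1))*54 = -35*1*54 = -35*54 = -1890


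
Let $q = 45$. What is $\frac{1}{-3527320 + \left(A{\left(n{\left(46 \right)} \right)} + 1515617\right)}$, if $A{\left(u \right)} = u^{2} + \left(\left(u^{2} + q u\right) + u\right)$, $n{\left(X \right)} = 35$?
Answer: $- \frac{1}{2007643} \approx -4.981 \cdot 10^{-7}$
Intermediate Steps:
$A{\left(u \right)} = 2 u^{2} + 46 u$ ($A{\left(u \right)} = u^{2} + \left(\left(u^{2} + 45 u\right) + u\right) = u^{2} + \left(u^{2} + 46 u\right) = 2 u^{2} + 46 u$)
$\frac{1}{-3527320 + \left(A{\left(n{\left(46 \right)} \right)} + 1515617\right)} = \frac{1}{-3527320 + \left(2 \cdot 35 \left(23 + 35\right) + 1515617\right)} = \frac{1}{-3527320 + \left(2 \cdot 35 \cdot 58 + 1515617\right)} = \frac{1}{-3527320 + \left(4060 + 1515617\right)} = \frac{1}{-3527320 + 1519677} = \frac{1}{-2007643} = - \frac{1}{2007643}$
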